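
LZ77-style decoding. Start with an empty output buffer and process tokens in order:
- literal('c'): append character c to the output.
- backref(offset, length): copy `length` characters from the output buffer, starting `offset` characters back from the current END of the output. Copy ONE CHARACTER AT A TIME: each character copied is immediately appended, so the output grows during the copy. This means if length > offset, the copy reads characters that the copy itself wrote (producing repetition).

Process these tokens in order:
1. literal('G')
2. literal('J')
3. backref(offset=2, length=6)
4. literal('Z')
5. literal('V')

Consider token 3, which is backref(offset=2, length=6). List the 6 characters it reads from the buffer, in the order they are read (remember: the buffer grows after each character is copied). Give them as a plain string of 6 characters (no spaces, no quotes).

Token 1: literal('G'). Output: "G"
Token 2: literal('J'). Output: "GJ"
Token 3: backref(off=2, len=6). Buffer before: "GJ" (len 2)
  byte 1: read out[0]='G', append. Buffer now: "GJG"
  byte 2: read out[1]='J', append. Buffer now: "GJGJ"
  byte 3: read out[2]='G', append. Buffer now: "GJGJG"
  byte 4: read out[3]='J', append. Buffer now: "GJGJGJ"
  byte 5: read out[4]='G', append. Buffer now: "GJGJGJG"
  byte 6: read out[5]='J', append. Buffer now: "GJGJGJGJ"

Answer: GJGJGJ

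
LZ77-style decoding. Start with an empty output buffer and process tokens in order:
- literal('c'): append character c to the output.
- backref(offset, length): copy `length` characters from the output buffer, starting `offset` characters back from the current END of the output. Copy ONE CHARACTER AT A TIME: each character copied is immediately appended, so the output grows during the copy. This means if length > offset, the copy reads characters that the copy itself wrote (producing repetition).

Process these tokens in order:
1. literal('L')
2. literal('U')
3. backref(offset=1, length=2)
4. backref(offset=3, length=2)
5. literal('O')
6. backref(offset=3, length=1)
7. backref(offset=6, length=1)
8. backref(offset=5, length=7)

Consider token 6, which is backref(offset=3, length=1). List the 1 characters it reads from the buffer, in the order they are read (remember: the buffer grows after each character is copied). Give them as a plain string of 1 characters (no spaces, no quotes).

Answer: U

Derivation:
Token 1: literal('L'). Output: "L"
Token 2: literal('U'). Output: "LU"
Token 3: backref(off=1, len=2) (overlapping!). Copied 'UU' from pos 1. Output: "LUUU"
Token 4: backref(off=3, len=2). Copied 'UU' from pos 1. Output: "LUUUUU"
Token 5: literal('O'). Output: "LUUUUUO"
Token 6: backref(off=3, len=1). Buffer before: "LUUUUUO" (len 7)
  byte 1: read out[4]='U', append. Buffer now: "LUUUUUOU"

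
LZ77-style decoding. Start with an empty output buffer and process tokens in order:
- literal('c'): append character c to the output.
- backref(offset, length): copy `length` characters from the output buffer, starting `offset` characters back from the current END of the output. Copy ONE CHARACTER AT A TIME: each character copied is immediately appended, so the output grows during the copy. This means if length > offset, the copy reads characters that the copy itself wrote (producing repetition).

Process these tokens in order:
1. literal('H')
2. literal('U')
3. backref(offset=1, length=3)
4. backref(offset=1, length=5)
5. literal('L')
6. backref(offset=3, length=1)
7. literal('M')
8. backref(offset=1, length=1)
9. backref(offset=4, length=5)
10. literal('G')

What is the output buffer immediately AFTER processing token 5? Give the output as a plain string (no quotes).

Token 1: literal('H'). Output: "H"
Token 2: literal('U'). Output: "HU"
Token 3: backref(off=1, len=3) (overlapping!). Copied 'UUU' from pos 1. Output: "HUUUU"
Token 4: backref(off=1, len=5) (overlapping!). Copied 'UUUUU' from pos 4. Output: "HUUUUUUUUU"
Token 5: literal('L'). Output: "HUUUUUUUUUL"

Answer: HUUUUUUUUUL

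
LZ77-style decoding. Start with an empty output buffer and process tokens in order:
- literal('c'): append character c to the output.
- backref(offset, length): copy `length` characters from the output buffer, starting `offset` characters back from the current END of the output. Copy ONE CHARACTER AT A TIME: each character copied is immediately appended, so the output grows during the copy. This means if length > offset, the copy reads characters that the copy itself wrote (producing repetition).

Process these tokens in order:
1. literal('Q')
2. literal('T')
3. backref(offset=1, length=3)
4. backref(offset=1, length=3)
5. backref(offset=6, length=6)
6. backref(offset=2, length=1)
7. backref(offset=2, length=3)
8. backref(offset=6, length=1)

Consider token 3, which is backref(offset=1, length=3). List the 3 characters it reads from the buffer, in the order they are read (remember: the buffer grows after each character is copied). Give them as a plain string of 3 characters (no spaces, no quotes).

Answer: TTT

Derivation:
Token 1: literal('Q'). Output: "Q"
Token 2: literal('T'). Output: "QT"
Token 3: backref(off=1, len=3). Buffer before: "QT" (len 2)
  byte 1: read out[1]='T', append. Buffer now: "QTT"
  byte 2: read out[2]='T', append. Buffer now: "QTTT"
  byte 3: read out[3]='T', append. Buffer now: "QTTTT"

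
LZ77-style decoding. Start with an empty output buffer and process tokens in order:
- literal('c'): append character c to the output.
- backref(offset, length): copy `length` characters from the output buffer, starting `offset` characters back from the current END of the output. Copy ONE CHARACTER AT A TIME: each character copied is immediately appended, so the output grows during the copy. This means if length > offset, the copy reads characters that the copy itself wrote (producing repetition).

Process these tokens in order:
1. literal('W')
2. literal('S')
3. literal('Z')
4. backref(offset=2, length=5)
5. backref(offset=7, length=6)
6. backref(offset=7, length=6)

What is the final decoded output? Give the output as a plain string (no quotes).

Token 1: literal('W'). Output: "W"
Token 2: literal('S'). Output: "WS"
Token 3: literal('Z'). Output: "WSZ"
Token 4: backref(off=2, len=5) (overlapping!). Copied 'SZSZS' from pos 1. Output: "WSZSZSZS"
Token 5: backref(off=7, len=6). Copied 'SZSZSZ' from pos 1. Output: "WSZSZSZSSZSZSZ"
Token 6: backref(off=7, len=6). Copied 'SSZSZS' from pos 7. Output: "WSZSZSZSSZSZSZSSZSZS"

Answer: WSZSZSZSSZSZSZSSZSZS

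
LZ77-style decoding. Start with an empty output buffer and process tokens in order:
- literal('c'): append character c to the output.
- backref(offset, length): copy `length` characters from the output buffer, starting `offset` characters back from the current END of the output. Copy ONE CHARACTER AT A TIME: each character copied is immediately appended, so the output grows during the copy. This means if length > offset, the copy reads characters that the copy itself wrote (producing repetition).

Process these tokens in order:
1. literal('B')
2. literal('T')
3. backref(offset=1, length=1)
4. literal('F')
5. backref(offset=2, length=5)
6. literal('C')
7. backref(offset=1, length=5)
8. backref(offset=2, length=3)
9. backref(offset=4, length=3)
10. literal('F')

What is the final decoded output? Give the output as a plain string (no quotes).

Answer: BTTFTFTFTCCCCCCCCCCCCF

Derivation:
Token 1: literal('B'). Output: "B"
Token 2: literal('T'). Output: "BT"
Token 3: backref(off=1, len=1). Copied 'T' from pos 1. Output: "BTT"
Token 4: literal('F'). Output: "BTTF"
Token 5: backref(off=2, len=5) (overlapping!). Copied 'TFTFT' from pos 2. Output: "BTTFTFTFT"
Token 6: literal('C'). Output: "BTTFTFTFTC"
Token 7: backref(off=1, len=5) (overlapping!). Copied 'CCCCC' from pos 9. Output: "BTTFTFTFTCCCCCC"
Token 8: backref(off=2, len=3) (overlapping!). Copied 'CCC' from pos 13. Output: "BTTFTFTFTCCCCCCCCC"
Token 9: backref(off=4, len=3). Copied 'CCC' from pos 14. Output: "BTTFTFTFTCCCCCCCCCCCC"
Token 10: literal('F'). Output: "BTTFTFTFTCCCCCCCCCCCCF"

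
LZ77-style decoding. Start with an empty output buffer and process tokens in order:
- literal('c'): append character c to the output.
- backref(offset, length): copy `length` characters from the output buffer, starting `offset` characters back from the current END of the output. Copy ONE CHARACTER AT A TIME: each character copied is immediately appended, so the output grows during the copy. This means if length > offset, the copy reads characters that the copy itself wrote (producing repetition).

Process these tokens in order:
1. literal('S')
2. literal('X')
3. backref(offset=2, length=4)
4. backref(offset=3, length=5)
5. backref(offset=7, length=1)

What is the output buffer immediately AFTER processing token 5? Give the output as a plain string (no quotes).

Token 1: literal('S'). Output: "S"
Token 2: literal('X'). Output: "SX"
Token 3: backref(off=2, len=4) (overlapping!). Copied 'SXSX' from pos 0. Output: "SXSXSX"
Token 4: backref(off=3, len=5) (overlapping!). Copied 'XSXXS' from pos 3. Output: "SXSXSXXSXXS"
Token 5: backref(off=7, len=1). Copied 'S' from pos 4. Output: "SXSXSXXSXXSS"

Answer: SXSXSXXSXXSS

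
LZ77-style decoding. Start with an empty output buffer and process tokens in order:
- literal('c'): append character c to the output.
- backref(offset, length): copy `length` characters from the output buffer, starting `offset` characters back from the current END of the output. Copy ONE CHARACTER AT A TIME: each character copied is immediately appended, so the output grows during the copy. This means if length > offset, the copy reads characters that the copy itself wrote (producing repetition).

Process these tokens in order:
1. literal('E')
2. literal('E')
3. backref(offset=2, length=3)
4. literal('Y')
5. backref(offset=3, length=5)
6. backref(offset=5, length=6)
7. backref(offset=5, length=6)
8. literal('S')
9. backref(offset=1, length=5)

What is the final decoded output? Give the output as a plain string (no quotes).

Token 1: literal('E'). Output: "E"
Token 2: literal('E'). Output: "EE"
Token 3: backref(off=2, len=3) (overlapping!). Copied 'EEE' from pos 0. Output: "EEEEE"
Token 4: literal('Y'). Output: "EEEEEY"
Token 5: backref(off=3, len=5) (overlapping!). Copied 'EEYEE' from pos 3. Output: "EEEEEYEEYEE"
Token 6: backref(off=5, len=6) (overlapping!). Copied 'EEYEEE' from pos 6. Output: "EEEEEYEEYEEEEYEEE"
Token 7: backref(off=5, len=6) (overlapping!). Copied 'EYEEEE' from pos 12. Output: "EEEEEYEEYEEEEYEEEEYEEEE"
Token 8: literal('S'). Output: "EEEEEYEEYEEEEYEEEEYEEEES"
Token 9: backref(off=1, len=5) (overlapping!). Copied 'SSSSS' from pos 23. Output: "EEEEEYEEYEEEEYEEEEYEEEESSSSSS"

Answer: EEEEEYEEYEEEEYEEEEYEEEESSSSSS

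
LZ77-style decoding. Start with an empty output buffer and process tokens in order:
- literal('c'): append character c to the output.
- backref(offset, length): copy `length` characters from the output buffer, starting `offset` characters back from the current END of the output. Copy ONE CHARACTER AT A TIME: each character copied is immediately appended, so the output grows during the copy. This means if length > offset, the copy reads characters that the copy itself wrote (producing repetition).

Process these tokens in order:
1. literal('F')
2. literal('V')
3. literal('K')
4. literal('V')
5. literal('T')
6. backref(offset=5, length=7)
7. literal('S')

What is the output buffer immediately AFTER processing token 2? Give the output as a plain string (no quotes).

Answer: FV

Derivation:
Token 1: literal('F'). Output: "F"
Token 2: literal('V'). Output: "FV"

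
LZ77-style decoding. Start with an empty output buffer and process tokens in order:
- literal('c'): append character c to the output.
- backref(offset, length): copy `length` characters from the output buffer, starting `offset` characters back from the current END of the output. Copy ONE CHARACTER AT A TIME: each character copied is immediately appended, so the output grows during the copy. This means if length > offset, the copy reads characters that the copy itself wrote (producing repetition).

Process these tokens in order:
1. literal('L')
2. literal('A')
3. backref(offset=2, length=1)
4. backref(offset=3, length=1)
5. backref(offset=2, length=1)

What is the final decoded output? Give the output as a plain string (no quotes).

Answer: LALLL

Derivation:
Token 1: literal('L'). Output: "L"
Token 2: literal('A'). Output: "LA"
Token 3: backref(off=2, len=1). Copied 'L' from pos 0. Output: "LAL"
Token 4: backref(off=3, len=1). Copied 'L' from pos 0. Output: "LALL"
Token 5: backref(off=2, len=1). Copied 'L' from pos 2. Output: "LALLL"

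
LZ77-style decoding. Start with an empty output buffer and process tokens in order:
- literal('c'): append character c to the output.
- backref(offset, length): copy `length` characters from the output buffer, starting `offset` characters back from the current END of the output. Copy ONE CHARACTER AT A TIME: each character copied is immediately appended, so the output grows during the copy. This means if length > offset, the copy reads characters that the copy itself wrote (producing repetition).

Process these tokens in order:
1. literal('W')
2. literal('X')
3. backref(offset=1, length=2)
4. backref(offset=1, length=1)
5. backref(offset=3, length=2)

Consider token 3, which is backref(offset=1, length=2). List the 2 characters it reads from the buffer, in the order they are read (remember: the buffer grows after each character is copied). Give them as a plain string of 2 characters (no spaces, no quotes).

Token 1: literal('W'). Output: "W"
Token 2: literal('X'). Output: "WX"
Token 3: backref(off=1, len=2). Buffer before: "WX" (len 2)
  byte 1: read out[1]='X', append. Buffer now: "WXX"
  byte 2: read out[2]='X', append. Buffer now: "WXXX"

Answer: XX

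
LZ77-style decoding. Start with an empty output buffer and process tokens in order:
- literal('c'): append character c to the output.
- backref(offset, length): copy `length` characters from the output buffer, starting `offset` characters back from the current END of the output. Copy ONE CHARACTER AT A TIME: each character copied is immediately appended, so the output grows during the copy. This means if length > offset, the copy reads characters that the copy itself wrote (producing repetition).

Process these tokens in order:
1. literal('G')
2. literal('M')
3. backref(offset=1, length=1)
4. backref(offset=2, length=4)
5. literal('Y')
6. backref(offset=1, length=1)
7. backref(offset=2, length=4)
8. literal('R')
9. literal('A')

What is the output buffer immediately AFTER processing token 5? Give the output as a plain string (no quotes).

Answer: GMMMMMMY

Derivation:
Token 1: literal('G'). Output: "G"
Token 2: literal('M'). Output: "GM"
Token 3: backref(off=1, len=1). Copied 'M' from pos 1. Output: "GMM"
Token 4: backref(off=2, len=4) (overlapping!). Copied 'MMMM' from pos 1. Output: "GMMMMMM"
Token 5: literal('Y'). Output: "GMMMMMMY"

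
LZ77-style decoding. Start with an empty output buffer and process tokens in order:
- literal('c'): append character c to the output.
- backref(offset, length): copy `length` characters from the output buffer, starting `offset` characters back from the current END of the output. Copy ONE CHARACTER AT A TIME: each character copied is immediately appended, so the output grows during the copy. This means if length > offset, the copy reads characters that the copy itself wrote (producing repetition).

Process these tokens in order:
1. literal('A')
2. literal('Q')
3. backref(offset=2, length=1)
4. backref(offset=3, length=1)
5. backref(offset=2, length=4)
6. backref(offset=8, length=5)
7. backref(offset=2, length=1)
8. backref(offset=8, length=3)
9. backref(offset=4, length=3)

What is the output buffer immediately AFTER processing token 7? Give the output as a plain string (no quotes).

Answer: AQAAAAAAAQAAAA

Derivation:
Token 1: literal('A'). Output: "A"
Token 2: literal('Q'). Output: "AQ"
Token 3: backref(off=2, len=1). Copied 'A' from pos 0. Output: "AQA"
Token 4: backref(off=3, len=1). Copied 'A' from pos 0. Output: "AQAA"
Token 5: backref(off=2, len=4) (overlapping!). Copied 'AAAA' from pos 2. Output: "AQAAAAAA"
Token 6: backref(off=8, len=5). Copied 'AQAAA' from pos 0. Output: "AQAAAAAAAQAAA"
Token 7: backref(off=2, len=1). Copied 'A' from pos 11. Output: "AQAAAAAAAQAAAA"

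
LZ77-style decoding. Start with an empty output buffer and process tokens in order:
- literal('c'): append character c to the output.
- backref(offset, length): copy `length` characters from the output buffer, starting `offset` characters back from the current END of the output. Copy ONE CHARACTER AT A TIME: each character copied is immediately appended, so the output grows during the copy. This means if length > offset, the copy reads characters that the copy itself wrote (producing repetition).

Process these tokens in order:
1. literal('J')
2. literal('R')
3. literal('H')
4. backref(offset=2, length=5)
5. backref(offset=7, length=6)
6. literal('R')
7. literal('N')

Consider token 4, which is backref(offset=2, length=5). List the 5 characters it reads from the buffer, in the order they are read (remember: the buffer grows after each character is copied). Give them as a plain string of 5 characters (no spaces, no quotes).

Answer: RHRHR

Derivation:
Token 1: literal('J'). Output: "J"
Token 2: literal('R'). Output: "JR"
Token 3: literal('H'). Output: "JRH"
Token 4: backref(off=2, len=5). Buffer before: "JRH" (len 3)
  byte 1: read out[1]='R', append. Buffer now: "JRHR"
  byte 2: read out[2]='H', append. Buffer now: "JRHRH"
  byte 3: read out[3]='R', append. Buffer now: "JRHRHR"
  byte 4: read out[4]='H', append. Buffer now: "JRHRHRH"
  byte 5: read out[5]='R', append. Buffer now: "JRHRHRHR"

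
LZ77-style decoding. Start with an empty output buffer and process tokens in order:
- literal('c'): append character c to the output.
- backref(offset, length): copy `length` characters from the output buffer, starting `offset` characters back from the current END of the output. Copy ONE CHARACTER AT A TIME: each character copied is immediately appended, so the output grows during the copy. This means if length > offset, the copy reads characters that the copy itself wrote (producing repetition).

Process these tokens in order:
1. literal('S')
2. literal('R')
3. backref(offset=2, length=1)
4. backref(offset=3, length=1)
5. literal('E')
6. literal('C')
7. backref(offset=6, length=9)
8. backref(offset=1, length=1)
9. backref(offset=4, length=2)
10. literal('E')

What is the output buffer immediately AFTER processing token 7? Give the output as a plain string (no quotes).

Answer: SRSSECSRSSECSRS

Derivation:
Token 1: literal('S'). Output: "S"
Token 2: literal('R'). Output: "SR"
Token 3: backref(off=2, len=1). Copied 'S' from pos 0. Output: "SRS"
Token 4: backref(off=3, len=1). Copied 'S' from pos 0. Output: "SRSS"
Token 5: literal('E'). Output: "SRSSE"
Token 6: literal('C'). Output: "SRSSEC"
Token 7: backref(off=6, len=9) (overlapping!). Copied 'SRSSECSRS' from pos 0. Output: "SRSSECSRSSECSRS"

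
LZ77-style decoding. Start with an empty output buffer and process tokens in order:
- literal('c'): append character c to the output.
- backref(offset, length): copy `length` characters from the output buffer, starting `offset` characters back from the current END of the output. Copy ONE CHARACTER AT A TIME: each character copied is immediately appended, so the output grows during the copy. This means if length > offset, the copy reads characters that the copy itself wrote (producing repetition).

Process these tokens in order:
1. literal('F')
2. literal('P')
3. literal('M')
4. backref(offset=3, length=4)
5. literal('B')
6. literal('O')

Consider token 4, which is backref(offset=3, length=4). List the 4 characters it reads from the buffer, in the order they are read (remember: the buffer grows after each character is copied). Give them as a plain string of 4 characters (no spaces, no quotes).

Answer: FPMF

Derivation:
Token 1: literal('F'). Output: "F"
Token 2: literal('P'). Output: "FP"
Token 3: literal('M'). Output: "FPM"
Token 4: backref(off=3, len=4). Buffer before: "FPM" (len 3)
  byte 1: read out[0]='F', append. Buffer now: "FPMF"
  byte 2: read out[1]='P', append. Buffer now: "FPMFP"
  byte 3: read out[2]='M', append. Buffer now: "FPMFPM"
  byte 4: read out[3]='F', append. Buffer now: "FPMFPMF"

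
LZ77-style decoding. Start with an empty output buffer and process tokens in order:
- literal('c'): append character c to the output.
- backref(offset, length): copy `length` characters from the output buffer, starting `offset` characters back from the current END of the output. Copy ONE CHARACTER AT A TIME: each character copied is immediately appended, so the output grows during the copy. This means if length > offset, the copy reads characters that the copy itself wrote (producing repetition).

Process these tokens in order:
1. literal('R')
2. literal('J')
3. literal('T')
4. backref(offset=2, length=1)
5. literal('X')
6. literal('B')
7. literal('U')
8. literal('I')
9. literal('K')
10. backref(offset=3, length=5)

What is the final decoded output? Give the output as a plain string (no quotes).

Answer: RJTJXBUIKUIKUI

Derivation:
Token 1: literal('R'). Output: "R"
Token 2: literal('J'). Output: "RJ"
Token 3: literal('T'). Output: "RJT"
Token 4: backref(off=2, len=1). Copied 'J' from pos 1. Output: "RJTJ"
Token 5: literal('X'). Output: "RJTJX"
Token 6: literal('B'). Output: "RJTJXB"
Token 7: literal('U'). Output: "RJTJXBU"
Token 8: literal('I'). Output: "RJTJXBUI"
Token 9: literal('K'). Output: "RJTJXBUIK"
Token 10: backref(off=3, len=5) (overlapping!). Copied 'UIKUI' from pos 6. Output: "RJTJXBUIKUIKUI"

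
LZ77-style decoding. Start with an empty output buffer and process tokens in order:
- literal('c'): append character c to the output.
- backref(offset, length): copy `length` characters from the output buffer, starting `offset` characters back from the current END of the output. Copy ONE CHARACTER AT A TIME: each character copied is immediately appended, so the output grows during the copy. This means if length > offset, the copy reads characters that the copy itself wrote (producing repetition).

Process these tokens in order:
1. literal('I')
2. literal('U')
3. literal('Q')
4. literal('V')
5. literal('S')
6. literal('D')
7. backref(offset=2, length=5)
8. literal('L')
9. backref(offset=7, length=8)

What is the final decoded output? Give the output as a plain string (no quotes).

Token 1: literal('I'). Output: "I"
Token 2: literal('U'). Output: "IU"
Token 3: literal('Q'). Output: "IUQ"
Token 4: literal('V'). Output: "IUQV"
Token 5: literal('S'). Output: "IUQVS"
Token 6: literal('D'). Output: "IUQVSD"
Token 7: backref(off=2, len=5) (overlapping!). Copied 'SDSDS' from pos 4. Output: "IUQVSDSDSDS"
Token 8: literal('L'). Output: "IUQVSDSDSDSL"
Token 9: backref(off=7, len=8) (overlapping!). Copied 'DSDSDSLD' from pos 5. Output: "IUQVSDSDSDSLDSDSDSLD"

Answer: IUQVSDSDSDSLDSDSDSLD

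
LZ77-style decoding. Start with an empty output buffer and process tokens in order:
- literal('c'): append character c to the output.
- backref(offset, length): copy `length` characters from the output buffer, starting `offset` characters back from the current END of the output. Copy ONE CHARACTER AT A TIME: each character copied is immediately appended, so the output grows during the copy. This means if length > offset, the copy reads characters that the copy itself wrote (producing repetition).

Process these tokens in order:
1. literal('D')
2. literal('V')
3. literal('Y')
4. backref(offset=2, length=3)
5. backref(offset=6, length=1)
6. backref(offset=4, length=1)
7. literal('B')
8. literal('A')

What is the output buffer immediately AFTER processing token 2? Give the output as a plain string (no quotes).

Token 1: literal('D'). Output: "D"
Token 2: literal('V'). Output: "DV"

Answer: DV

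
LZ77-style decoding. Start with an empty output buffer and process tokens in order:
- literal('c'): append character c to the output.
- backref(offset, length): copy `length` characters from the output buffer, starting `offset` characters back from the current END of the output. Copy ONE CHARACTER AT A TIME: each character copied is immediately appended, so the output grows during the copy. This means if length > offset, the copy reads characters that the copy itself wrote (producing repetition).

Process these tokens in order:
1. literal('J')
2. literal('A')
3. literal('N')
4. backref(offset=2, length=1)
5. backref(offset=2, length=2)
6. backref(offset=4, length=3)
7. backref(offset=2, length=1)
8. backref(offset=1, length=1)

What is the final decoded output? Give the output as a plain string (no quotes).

Token 1: literal('J'). Output: "J"
Token 2: literal('A'). Output: "JA"
Token 3: literal('N'). Output: "JAN"
Token 4: backref(off=2, len=1). Copied 'A' from pos 1. Output: "JANA"
Token 5: backref(off=2, len=2). Copied 'NA' from pos 2. Output: "JANANA"
Token 6: backref(off=4, len=3). Copied 'NAN' from pos 2. Output: "JANANANAN"
Token 7: backref(off=2, len=1). Copied 'A' from pos 7. Output: "JANANANANA"
Token 8: backref(off=1, len=1). Copied 'A' from pos 9. Output: "JANANANANAA"

Answer: JANANANANAA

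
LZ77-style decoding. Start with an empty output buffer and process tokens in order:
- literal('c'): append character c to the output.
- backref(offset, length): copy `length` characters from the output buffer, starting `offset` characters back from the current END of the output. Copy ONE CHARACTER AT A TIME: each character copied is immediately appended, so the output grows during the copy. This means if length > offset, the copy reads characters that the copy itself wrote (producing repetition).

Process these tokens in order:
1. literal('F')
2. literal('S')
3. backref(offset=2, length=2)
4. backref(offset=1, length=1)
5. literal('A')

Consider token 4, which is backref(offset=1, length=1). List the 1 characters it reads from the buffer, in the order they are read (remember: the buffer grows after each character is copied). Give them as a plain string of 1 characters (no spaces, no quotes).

Token 1: literal('F'). Output: "F"
Token 2: literal('S'). Output: "FS"
Token 3: backref(off=2, len=2). Copied 'FS' from pos 0. Output: "FSFS"
Token 4: backref(off=1, len=1). Buffer before: "FSFS" (len 4)
  byte 1: read out[3]='S', append. Buffer now: "FSFSS"

Answer: S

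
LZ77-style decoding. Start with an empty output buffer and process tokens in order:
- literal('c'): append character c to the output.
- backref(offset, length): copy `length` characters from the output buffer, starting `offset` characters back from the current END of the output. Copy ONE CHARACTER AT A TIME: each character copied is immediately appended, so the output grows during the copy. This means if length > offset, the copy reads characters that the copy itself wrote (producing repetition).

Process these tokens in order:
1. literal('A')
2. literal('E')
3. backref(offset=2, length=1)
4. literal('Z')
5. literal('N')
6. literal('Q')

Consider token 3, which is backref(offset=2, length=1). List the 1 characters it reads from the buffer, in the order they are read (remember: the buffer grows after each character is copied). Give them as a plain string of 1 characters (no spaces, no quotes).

Token 1: literal('A'). Output: "A"
Token 2: literal('E'). Output: "AE"
Token 3: backref(off=2, len=1). Buffer before: "AE" (len 2)
  byte 1: read out[0]='A', append. Buffer now: "AEA"

Answer: A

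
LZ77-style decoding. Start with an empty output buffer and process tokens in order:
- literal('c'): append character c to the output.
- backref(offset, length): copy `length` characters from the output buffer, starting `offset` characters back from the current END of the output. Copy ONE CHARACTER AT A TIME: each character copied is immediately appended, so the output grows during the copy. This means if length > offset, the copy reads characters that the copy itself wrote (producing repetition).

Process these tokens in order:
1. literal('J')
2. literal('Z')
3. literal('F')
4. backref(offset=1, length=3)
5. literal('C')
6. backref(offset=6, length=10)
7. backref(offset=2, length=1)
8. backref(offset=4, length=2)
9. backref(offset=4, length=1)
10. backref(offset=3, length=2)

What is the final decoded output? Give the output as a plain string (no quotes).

Answer: JZFFFFCZFFFFCZFFFFFFFFF

Derivation:
Token 1: literal('J'). Output: "J"
Token 2: literal('Z'). Output: "JZ"
Token 3: literal('F'). Output: "JZF"
Token 4: backref(off=1, len=3) (overlapping!). Copied 'FFF' from pos 2. Output: "JZFFFF"
Token 5: literal('C'). Output: "JZFFFFC"
Token 6: backref(off=6, len=10) (overlapping!). Copied 'ZFFFFCZFFF' from pos 1. Output: "JZFFFFCZFFFFCZFFF"
Token 7: backref(off=2, len=1). Copied 'F' from pos 15. Output: "JZFFFFCZFFFFCZFFFF"
Token 8: backref(off=4, len=2). Copied 'FF' from pos 14. Output: "JZFFFFCZFFFFCZFFFFFF"
Token 9: backref(off=4, len=1). Copied 'F' from pos 16. Output: "JZFFFFCZFFFFCZFFFFFFF"
Token 10: backref(off=3, len=2). Copied 'FF' from pos 18. Output: "JZFFFFCZFFFFCZFFFFFFFFF"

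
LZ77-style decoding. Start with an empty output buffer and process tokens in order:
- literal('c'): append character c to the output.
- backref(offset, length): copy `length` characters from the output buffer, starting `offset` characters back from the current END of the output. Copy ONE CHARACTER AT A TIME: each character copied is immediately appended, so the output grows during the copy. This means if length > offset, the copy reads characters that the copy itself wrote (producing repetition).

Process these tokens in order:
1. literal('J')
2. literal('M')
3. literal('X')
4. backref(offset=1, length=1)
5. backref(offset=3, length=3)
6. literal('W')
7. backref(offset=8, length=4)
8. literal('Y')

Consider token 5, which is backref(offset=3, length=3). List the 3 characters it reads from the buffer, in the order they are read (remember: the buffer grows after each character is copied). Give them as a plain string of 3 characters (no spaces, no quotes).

Answer: MXX

Derivation:
Token 1: literal('J'). Output: "J"
Token 2: literal('M'). Output: "JM"
Token 3: literal('X'). Output: "JMX"
Token 4: backref(off=1, len=1). Copied 'X' from pos 2. Output: "JMXX"
Token 5: backref(off=3, len=3). Buffer before: "JMXX" (len 4)
  byte 1: read out[1]='M', append. Buffer now: "JMXXM"
  byte 2: read out[2]='X', append. Buffer now: "JMXXMX"
  byte 3: read out[3]='X', append. Buffer now: "JMXXMXX"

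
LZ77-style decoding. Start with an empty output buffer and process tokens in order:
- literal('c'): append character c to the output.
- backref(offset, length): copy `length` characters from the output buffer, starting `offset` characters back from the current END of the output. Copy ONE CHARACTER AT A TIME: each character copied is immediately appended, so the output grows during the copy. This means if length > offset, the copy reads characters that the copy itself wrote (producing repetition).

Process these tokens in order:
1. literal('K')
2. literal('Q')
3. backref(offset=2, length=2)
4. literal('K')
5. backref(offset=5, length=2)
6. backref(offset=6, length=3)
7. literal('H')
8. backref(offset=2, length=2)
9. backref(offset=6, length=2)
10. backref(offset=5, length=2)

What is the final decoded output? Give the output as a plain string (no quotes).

Token 1: literal('K'). Output: "K"
Token 2: literal('Q'). Output: "KQ"
Token 3: backref(off=2, len=2). Copied 'KQ' from pos 0. Output: "KQKQ"
Token 4: literal('K'). Output: "KQKQK"
Token 5: backref(off=5, len=2). Copied 'KQ' from pos 0. Output: "KQKQKKQ"
Token 6: backref(off=6, len=3). Copied 'QKQ' from pos 1. Output: "KQKQKKQQKQ"
Token 7: literal('H'). Output: "KQKQKKQQKQH"
Token 8: backref(off=2, len=2). Copied 'QH' from pos 9. Output: "KQKQKKQQKQHQH"
Token 9: backref(off=6, len=2). Copied 'QK' from pos 7. Output: "KQKQKKQQKQHQHQK"
Token 10: backref(off=5, len=2). Copied 'HQ' from pos 10. Output: "KQKQKKQQKQHQHQKHQ"

Answer: KQKQKKQQKQHQHQKHQ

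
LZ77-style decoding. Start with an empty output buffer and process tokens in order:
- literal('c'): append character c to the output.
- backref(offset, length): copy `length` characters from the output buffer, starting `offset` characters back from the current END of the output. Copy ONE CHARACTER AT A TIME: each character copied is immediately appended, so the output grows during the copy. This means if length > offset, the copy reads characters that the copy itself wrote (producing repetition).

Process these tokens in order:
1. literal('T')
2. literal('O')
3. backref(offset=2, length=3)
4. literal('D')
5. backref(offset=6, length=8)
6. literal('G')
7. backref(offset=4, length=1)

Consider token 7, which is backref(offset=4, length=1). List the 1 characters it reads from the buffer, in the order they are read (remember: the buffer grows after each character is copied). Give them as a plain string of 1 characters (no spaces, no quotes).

Answer: D

Derivation:
Token 1: literal('T'). Output: "T"
Token 2: literal('O'). Output: "TO"
Token 3: backref(off=2, len=3) (overlapping!). Copied 'TOT' from pos 0. Output: "TOTOT"
Token 4: literal('D'). Output: "TOTOTD"
Token 5: backref(off=6, len=8) (overlapping!). Copied 'TOTOTDTO' from pos 0. Output: "TOTOTDTOTOTDTO"
Token 6: literal('G'). Output: "TOTOTDTOTOTDTOG"
Token 7: backref(off=4, len=1). Buffer before: "TOTOTDTOTOTDTOG" (len 15)
  byte 1: read out[11]='D', append. Buffer now: "TOTOTDTOTOTDTOGD"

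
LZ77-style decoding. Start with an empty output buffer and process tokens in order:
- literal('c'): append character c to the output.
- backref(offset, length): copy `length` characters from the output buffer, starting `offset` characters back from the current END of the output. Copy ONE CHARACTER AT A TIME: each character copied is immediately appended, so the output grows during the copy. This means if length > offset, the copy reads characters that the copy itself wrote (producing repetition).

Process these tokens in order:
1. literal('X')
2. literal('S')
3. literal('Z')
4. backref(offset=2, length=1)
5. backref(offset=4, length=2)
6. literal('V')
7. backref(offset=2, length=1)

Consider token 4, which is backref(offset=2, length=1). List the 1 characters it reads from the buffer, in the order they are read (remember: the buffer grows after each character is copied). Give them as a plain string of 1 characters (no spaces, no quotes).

Answer: S

Derivation:
Token 1: literal('X'). Output: "X"
Token 2: literal('S'). Output: "XS"
Token 3: literal('Z'). Output: "XSZ"
Token 4: backref(off=2, len=1). Buffer before: "XSZ" (len 3)
  byte 1: read out[1]='S', append. Buffer now: "XSZS"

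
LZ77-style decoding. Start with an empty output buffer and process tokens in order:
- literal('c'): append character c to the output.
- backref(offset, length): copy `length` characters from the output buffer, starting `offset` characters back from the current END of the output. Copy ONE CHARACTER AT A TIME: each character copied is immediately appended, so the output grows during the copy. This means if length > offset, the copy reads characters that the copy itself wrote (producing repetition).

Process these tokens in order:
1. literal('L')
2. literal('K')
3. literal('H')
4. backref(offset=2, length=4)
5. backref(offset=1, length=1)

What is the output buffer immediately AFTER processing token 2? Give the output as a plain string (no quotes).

Token 1: literal('L'). Output: "L"
Token 2: literal('K'). Output: "LK"

Answer: LK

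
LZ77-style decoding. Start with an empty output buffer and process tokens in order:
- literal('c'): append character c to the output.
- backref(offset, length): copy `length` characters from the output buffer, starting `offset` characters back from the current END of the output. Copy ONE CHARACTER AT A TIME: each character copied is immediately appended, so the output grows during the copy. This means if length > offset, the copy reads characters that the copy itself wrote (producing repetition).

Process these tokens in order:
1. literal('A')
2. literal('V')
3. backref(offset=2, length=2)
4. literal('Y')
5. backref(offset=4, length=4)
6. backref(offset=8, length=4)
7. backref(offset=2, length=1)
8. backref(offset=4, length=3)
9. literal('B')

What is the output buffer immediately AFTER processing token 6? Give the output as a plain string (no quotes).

Token 1: literal('A'). Output: "A"
Token 2: literal('V'). Output: "AV"
Token 3: backref(off=2, len=2). Copied 'AV' from pos 0. Output: "AVAV"
Token 4: literal('Y'). Output: "AVAVY"
Token 5: backref(off=4, len=4). Copied 'VAVY' from pos 1. Output: "AVAVYVAVY"
Token 6: backref(off=8, len=4). Copied 'VAVY' from pos 1. Output: "AVAVYVAVYVAVY"

Answer: AVAVYVAVYVAVY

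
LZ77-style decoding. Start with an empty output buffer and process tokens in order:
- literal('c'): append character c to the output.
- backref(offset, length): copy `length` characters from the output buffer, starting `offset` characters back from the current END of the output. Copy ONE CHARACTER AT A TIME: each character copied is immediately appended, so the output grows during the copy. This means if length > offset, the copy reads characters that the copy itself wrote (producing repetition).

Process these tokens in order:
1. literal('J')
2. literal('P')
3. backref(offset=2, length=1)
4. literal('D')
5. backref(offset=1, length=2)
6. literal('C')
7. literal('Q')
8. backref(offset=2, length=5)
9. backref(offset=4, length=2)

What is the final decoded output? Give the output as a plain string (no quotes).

Token 1: literal('J'). Output: "J"
Token 2: literal('P'). Output: "JP"
Token 3: backref(off=2, len=1). Copied 'J' from pos 0. Output: "JPJ"
Token 4: literal('D'). Output: "JPJD"
Token 5: backref(off=1, len=2) (overlapping!). Copied 'DD' from pos 3. Output: "JPJDDD"
Token 6: literal('C'). Output: "JPJDDDC"
Token 7: literal('Q'). Output: "JPJDDDCQ"
Token 8: backref(off=2, len=5) (overlapping!). Copied 'CQCQC' from pos 6. Output: "JPJDDDCQCQCQC"
Token 9: backref(off=4, len=2). Copied 'QC' from pos 9. Output: "JPJDDDCQCQCQCQC"

Answer: JPJDDDCQCQCQCQC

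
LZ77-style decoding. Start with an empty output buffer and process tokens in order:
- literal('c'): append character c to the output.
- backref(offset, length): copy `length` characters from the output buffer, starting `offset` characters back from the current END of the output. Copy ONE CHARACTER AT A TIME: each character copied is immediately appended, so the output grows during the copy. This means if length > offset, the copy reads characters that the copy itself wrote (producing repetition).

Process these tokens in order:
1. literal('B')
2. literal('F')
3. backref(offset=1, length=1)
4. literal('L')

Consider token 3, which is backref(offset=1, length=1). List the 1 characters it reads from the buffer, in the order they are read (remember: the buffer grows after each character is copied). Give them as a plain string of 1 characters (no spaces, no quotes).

Answer: F

Derivation:
Token 1: literal('B'). Output: "B"
Token 2: literal('F'). Output: "BF"
Token 3: backref(off=1, len=1). Buffer before: "BF" (len 2)
  byte 1: read out[1]='F', append. Buffer now: "BFF"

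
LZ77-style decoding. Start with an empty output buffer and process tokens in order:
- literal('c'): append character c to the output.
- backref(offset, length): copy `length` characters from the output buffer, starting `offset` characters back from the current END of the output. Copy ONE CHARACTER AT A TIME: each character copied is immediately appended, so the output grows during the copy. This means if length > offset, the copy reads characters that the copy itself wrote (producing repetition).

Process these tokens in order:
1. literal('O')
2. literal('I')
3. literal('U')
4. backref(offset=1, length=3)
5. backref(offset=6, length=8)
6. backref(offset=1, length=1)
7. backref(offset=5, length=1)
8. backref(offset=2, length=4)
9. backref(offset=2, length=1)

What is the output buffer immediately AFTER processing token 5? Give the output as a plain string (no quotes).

Answer: OIUUUUOIUUUUOI

Derivation:
Token 1: literal('O'). Output: "O"
Token 2: literal('I'). Output: "OI"
Token 3: literal('U'). Output: "OIU"
Token 4: backref(off=1, len=3) (overlapping!). Copied 'UUU' from pos 2. Output: "OIUUUU"
Token 5: backref(off=6, len=8) (overlapping!). Copied 'OIUUUUOI' from pos 0. Output: "OIUUUUOIUUUUOI"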